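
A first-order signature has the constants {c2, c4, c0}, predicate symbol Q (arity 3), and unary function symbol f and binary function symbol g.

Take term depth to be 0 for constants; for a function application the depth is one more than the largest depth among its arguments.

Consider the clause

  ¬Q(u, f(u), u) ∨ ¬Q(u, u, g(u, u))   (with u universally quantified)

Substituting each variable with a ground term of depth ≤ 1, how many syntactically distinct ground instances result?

Ground terms of depth ≤ 1:
  Let N_k count ground terms of depth at most k. Each non-constant term of depth ≤ k is some function symbol applied to depth-≤(k−1) arguments, giving N_k = 3 + N_{k-1} + N_{k-1}^2.
  N_0 = 3
  N_1 = 3 + 3 + 3^2 = 15
So there are 15 ground terms available for substitution.
The body mentions the single quantified variable u; since ground terms form a free algebra, no two substitutions collapse to the same formula.
Number of ground instances = 15.

15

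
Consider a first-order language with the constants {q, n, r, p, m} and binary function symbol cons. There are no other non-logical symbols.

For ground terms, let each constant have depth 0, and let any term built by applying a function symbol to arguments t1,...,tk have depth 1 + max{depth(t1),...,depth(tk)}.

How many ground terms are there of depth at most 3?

Count level by level. With function symbols cons/2, the terms of depth ≤ k are the 5 constants together with each function applied to depth-≤(k−1) tuples, so N_k = 5 + N_{k-1}^2.
N_0 = 5
N_1 = 5 + 5^2 = 30
N_2 = 5 + 30^2 = 905
N_3 = 5 + 905^2 = 819030

819030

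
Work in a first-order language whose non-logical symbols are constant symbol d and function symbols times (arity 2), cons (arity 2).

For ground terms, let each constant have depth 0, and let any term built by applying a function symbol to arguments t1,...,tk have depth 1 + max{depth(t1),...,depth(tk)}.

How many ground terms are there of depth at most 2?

19

Count level by level. With function symbols times/2, cons/2, the terms of depth ≤ k are the 1 constant together with each function applied to depth-≤(k−1) tuples, so N_k = 1 + N_{k-1}^2 + N_{k-1}^2.
N_0 = 1
N_1 = 1 + 1^2 + 1^2 = 3
N_2 = 1 + 3^2 + 3^2 = 19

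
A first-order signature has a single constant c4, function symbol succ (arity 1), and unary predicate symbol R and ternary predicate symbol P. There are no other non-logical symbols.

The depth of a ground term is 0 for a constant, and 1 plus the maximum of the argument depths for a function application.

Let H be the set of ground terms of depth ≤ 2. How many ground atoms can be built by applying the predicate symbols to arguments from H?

First count ground terms of depth ≤ 2.
Write N_k for the number of ground terms of depth ≤ k. A term of depth ≤ k is either a constant or a function symbol applied to arguments of depth ≤ k−1, so N_k = 1 + N_{k-1}.
N_0 = 1
N_1 = 1 + 1 = 2
N_2 = 1 + 2 = 3
Explicitly: c4, succ(c4), succ(succ(c4)).
So |H| = 3.
Each predicate of arity r yields |H|^r ground atoms (one per choice of an r-tuple from H):
  R: 3;  P: 3^3 = 27
Total ground atoms: 3 + 27 = 30.

30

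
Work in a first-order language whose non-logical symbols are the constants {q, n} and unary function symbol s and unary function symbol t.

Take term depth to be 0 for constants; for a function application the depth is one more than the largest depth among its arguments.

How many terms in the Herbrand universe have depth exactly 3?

Let N_k count ground terms of depth at most k. Each non-constant term of depth ≤ k is some function symbol applied to depth-≤(k−1) arguments, giving N_k = 2 + N_{k-1} + N_{k-1}.
N_0 = 2
N_1 = 2 + 2 + 2 = 6
N_2 = 2 + 6 + 6 = 14
N_3 = 2 + 14 + 14 = 30
Terms of depth exactly 3: N_3 − N_2 = 30 − 14 = 16.

16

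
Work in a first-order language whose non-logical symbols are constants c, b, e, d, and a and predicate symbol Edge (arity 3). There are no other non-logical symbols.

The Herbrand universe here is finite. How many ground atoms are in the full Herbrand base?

With no function symbols, the Herbrand universe is just the 5 constants.
Ground atoms per predicate: Edge: 5^3 = 125.
Herbrand base size = 125 = 125.

125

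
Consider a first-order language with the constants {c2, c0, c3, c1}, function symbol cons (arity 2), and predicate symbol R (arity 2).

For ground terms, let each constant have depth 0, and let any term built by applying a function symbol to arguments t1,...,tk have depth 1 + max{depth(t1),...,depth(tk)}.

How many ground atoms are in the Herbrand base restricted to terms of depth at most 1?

400

First count ground terms of depth ≤ 1.
Count level by level. With function symbols cons/2, the terms of depth ≤ k are the 4 constants together with each function applied to depth-≤(k−1) tuples, so N_k = 4 + N_{k-1}^2.
N_0 = 4
N_1 = 4 + 4^2 = 20
So |H| = 20.
Each predicate of arity r yields |H|^r ground atoms (one per choice of an r-tuple from H):
  R: 20^2 = 400
Total ground atoms: 400.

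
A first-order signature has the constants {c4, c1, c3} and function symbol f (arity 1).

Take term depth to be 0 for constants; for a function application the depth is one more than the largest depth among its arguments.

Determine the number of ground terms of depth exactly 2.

3

Let N_k count ground terms of depth at most k. Each non-constant term of depth ≤ k is some function symbol applied to depth-≤(k−1) arguments, giving N_k = 3 + N_{k-1}.
N_0 = 3
N_1 = 3 + 3 = 6
N_2 = 3 + 6 = 9
Terms of depth exactly 2: N_2 − N_1 = 9 − 6 = 3.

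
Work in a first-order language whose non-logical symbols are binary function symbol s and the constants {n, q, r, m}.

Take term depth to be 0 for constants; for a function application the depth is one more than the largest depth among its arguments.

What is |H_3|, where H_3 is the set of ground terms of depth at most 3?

Let N_k count ground terms of depth at most k. Each non-constant term of depth ≤ k is some function symbol applied to depth-≤(k−1) arguments, giving N_k = 4 + N_{k-1}^2.
N_0 = 4
N_1 = 4 + 4^2 = 20
N_2 = 4 + 20^2 = 404
N_3 = 4 + 404^2 = 163220

163220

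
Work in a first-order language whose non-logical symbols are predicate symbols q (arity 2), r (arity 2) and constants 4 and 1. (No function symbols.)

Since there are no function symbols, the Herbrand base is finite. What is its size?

8

With no function symbols, the Herbrand universe is just the 2 constants.
Ground atoms per predicate: q: 2^2 = 4, r: 2^2 = 4.
Herbrand base size = 4 + 4 = 8.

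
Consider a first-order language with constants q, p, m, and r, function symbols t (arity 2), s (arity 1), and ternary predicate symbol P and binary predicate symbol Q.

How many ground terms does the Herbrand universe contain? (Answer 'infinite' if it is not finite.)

infinite

The signature has at least one function symbol (t, arity 2) and at least one constant (q).
Iterating t gives infinitely many distinct ground terms: q, t(q, q), t(t(q, q), t(q, q)), ...
So the Herbrand universe is infinite.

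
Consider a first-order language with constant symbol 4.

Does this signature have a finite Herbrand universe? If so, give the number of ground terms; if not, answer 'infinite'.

1

There are no function symbols, so the only ground term is the single constant.
The Herbrand universe is {4}, finite with 1 element.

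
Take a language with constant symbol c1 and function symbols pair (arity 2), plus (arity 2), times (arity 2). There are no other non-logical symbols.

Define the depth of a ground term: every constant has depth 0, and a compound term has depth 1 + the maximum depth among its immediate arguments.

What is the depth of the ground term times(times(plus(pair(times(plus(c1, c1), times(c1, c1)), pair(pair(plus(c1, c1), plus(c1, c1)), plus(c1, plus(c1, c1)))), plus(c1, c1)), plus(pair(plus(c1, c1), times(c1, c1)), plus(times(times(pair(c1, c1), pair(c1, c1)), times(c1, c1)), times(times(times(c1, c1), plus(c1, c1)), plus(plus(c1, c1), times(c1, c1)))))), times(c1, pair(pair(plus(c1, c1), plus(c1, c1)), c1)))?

7

depth(plus(c1, c1)) = 1 + max(0, 0) = 1
depth(times(c1, c1)) = 1 + max(0, 0) = 1
depth(times(plus(c1, c1), times(c1, c1))) = 1 + max(1, 1) = 2
depth(pair(plus(c1, c1), plus(c1, c1))) = 1 + max(1, 1) = 2
depth(plus(c1, plus(c1, c1))) = 1 + max(0, 1) = 2
depth(pair(pair(plus(c1, c1), plus(c1, c1)), plus(c1, plus(c1, c1)))) = 1 + max(2, 2) = 3
depth(pair(times(plus(c1, c1), times(c1, c1)), pair(pair(plus(c1, c1), plus(c1, c1)), plus(c1, plus(c1, c1))))) = 1 + max(2, 3) = 4
depth(plus(pair(times(plus(c1, c1), times(c1, c1)), pair(pair(plus(c1, c1), plus(c1, c1)), plus(c1, plus(c1, c1)))), plus(c1, c1))) = 1 + max(4, 1) = 5
depth(pair(plus(c1, c1), times(c1, c1))) = 1 + max(1, 1) = 2
depth(pair(c1, c1)) = 1 + max(0, 0) = 1
depth(times(pair(c1, c1), pair(c1, c1))) = 1 + max(1, 1) = 2
depth(times(times(pair(c1, c1), pair(c1, c1)), times(c1, c1))) = 1 + max(2, 1) = 3
depth(times(times(c1, c1), plus(c1, c1))) = 1 + max(1, 1) = 2
depth(plus(plus(c1, c1), times(c1, c1))) = 1 + max(1, 1) = 2
depth(times(times(times(c1, c1), plus(c1, c1)), plus(plus(c1, c1), times(c1, c1)))) = 1 + max(2, 2) = 3
depth(plus(times(times(pair(c1, c1), pair(c1, c1)), times(c1, c1)), times(times(times(c1, c1), plus(c1, c1)), plus(plus(c1, c1), times(c1, c1))))) = 1 + max(3, 3) = 4
depth(plus(pair(plus(c1, c1), times(c1, c1)), plus(times(times(pair(c1, c1), pair(c1, c1)), times(c1, c1)), times(times(times(c1, c1), plus(c1, c1)), plus(plus(c1, c1), times(c1, c1)))))) = 1 + max(2, 4) = 5
depth(times(plus(pair(times(plus(c1, c1), times(c1, c1)), pair(pair(plus(c1, c1), plus(c1, c1)), plus(c1, plus(c1, c1)))), plus(c1, c1)), plus(pair(plus(c1, c1), times(c1, c1)), plus(times(times(pair(c1, c1), pair(c1, c1)), times(c1, c1)), times(times(times(c1, c1), plus(c1, c1)), plus(plus(c1, c1), times(c1, c1))))))) = 1 + max(5, 5) = 6
depth(pair(pair(plus(c1, c1), plus(c1, c1)), c1)) = 1 + max(2, 0) = 3
depth(times(c1, pair(pair(plus(c1, c1), plus(c1, c1)), c1))) = 1 + max(0, 3) = 4
depth(times(times(plus(pair(times(plus(c1, c1), times(c1, c1)), pair(pair(plus(c1, c1), plus(c1, c1)), plus(c1, plus(c1, c1)))), plus(c1, c1)), plus(pair(plus(c1, c1), times(c1, c1)), plus(times(times(pair(c1, c1), pair(c1, c1)), times(c1, c1)), times(times(times(c1, c1), plus(c1, c1)), plus(plus(c1, c1), times(c1, c1)))))), times(c1, pair(pair(plus(c1, c1), plus(c1, c1)), c1)))) = 1 + max(6, 4) = 7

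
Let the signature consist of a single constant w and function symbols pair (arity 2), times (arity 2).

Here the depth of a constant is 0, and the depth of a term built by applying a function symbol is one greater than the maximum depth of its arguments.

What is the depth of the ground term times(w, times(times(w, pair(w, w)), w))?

depth(pair(w, w)) = 1 + max(0, 0) = 1
depth(times(w, pair(w, w))) = 1 + max(0, 1) = 2
depth(times(times(w, pair(w, w)), w)) = 1 + max(2, 0) = 3
depth(times(w, times(times(w, pair(w, w)), w))) = 1 + max(0, 3) = 4

4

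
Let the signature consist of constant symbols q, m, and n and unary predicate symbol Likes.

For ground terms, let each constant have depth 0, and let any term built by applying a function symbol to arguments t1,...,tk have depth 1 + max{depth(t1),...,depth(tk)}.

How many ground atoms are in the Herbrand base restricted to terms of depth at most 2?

3

First count ground terms of depth ≤ 2.
With no function symbols every ground term is a constant, so there are exactly 3 ground terms at every depth bound.
N_0 = 3
N_1 = 3
N_2 = 3
Explicitly: q, m, n.
So |H| = 3.
A ground atom is a predicate applied to a tuple of terms from H, so the count is the sum over predicates of |H|^arity:
  Likes: 3
Total ground atoms: 3.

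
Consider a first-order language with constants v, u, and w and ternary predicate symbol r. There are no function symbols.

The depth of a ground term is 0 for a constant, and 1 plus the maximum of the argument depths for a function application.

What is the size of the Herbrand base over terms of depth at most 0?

First count ground terms of depth ≤ 0.
With no function symbols every ground term is a constant, so there are exactly 3 ground terms at every depth bound.
N_0 = 3
So |H| = 3.
For each predicate symbol, the number of ground atoms is |H| raised to its arity; summing:
  r: 3^3 = 27
Total ground atoms: 27.

27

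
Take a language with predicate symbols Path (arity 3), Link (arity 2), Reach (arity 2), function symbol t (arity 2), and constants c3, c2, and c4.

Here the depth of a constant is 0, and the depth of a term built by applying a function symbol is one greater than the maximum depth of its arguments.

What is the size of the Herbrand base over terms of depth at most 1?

2016

First count ground terms of depth ≤ 1.
Count level by level. With function symbols t/2, the terms of depth ≤ k are the 3 constants together with each function applied to depth-≤(k−1) tuples, so N_k = 3 + N_{k-1}^2.
N_0 = 3
N_1 = 3 + 3^2 = 12
Explicitly: c3, c2, c4, t(c3, c3), t(c3, c2), t(c3, c4), t(c2, c3), t(c2, c2), t(c2, c4), t(c4, c3), t(c4, c2), t(c4, c4).
So |H| = 12.
Ground atoms are formed by filling each argument slot of a predicate with a term from H, so an r-ary predicate gives |H|^r atoms:
  Path: 12^3 = 1728;  Link: 12^2 = 144;  Reach: 12^2 = 144
Total ground atoms: 1728 + 144 + 144 = 2016.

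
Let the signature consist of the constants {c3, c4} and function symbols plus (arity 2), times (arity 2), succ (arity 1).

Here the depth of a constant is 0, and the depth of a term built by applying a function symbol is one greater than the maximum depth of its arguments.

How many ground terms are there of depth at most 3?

If N_k denotes the number of depth-≤k ground terms, the 2 constants give N_0 = 2, and each function symbol of arity r contributes N_{k-1}^r new terms at level k: N_k = 2 + N_{k-1}^2 + N_{k-1}^2 + N_{k-1}.
N_0 = 2
N_1 = 2 + 2^2 + 2^2 + 2 = 12
N_2 = 2 + 12^2 + 12^2 + 12 = 302
N_3 = 2 + 302^2 + 302^2 + 302 = 182712

182712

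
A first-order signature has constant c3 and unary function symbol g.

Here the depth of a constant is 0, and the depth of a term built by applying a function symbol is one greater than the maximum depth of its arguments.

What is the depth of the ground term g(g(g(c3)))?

depth(g(c3)) = 1 + depth(c3) = 1 + 0 = 1
depth(g(g(c3))) = 1 + depth(g(c3)) = 1 + 1 = 2
depth(g(g(g(c3)))) = 1 + depth(g(g(c3))) = 1 + 2 = 3

3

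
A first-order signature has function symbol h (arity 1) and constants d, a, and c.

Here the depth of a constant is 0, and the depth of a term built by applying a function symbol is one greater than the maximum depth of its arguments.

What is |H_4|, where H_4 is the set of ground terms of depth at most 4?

15

Let N_k = |{terms of depth ≤ k}|. Then N_0 = 3 and N_k = 3 + N_{k-1} for k ≥ 1 (one summand per function symbol, arity giving the exponent).
N_0 = 3
N_1 = 3 + 3 = 6
N_2 = 3 + 6 = 9
N_3 = 3 + 9 = 12
N_4 = 3 + 12 = 15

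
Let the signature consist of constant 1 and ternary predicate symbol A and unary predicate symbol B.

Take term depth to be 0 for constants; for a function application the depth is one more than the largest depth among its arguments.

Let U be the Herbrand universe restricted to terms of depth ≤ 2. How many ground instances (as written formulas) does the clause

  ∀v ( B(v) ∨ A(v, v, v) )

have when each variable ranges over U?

Ground terms of depth ≤ 2:
  With no function symbols every ground term is a constant, so there is exactly 1 ground term at every depth bound.
  N_0 = 1
  N_1 = 1
  N_2 = 1
So there is exactly 1 ground term available for substitution.
The variable v ranges independently over the available ground terms, and distinct assignments produce distinct instances.
Number of ground instances = 1.

1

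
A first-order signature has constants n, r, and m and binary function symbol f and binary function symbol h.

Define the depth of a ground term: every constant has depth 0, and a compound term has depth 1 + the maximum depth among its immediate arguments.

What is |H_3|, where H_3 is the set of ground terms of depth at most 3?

1566453

If N_k denotes the number of depth-≤k ground terms, the 3 constants give N_0 = 3, and each function symbol of arity r contributes N_{k-1}^r new terms at level k: N_k = 3 + N_{k-1}^2 + N_{k-1}^2.
N_0 = 3
N_1 = 3 + 3^2 + 3^2 = 21
N_2 = 3 + 21^2 + 21^2 = 885
N_3 = 3 + 885^2 + 885^2 = 1566453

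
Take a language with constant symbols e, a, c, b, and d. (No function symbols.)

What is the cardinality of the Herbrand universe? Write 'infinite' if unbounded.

There are no function symbols, so every ground term is one of the 5 constants.
The Herbrand universe is {e, a, c, b, d}, which is finite with 5 elements.

5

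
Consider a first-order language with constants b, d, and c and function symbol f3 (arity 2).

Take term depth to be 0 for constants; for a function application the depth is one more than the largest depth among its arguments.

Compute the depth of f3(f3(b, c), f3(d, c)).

2

depth(f3(b, c)) = 1 + max(0, 0) = 1
depth(f3(d, c)) = 1 + max(0, 0) = 1
depth(f3(f3(b, c), f3(d, c))) = 1 + max(1, 1) = 2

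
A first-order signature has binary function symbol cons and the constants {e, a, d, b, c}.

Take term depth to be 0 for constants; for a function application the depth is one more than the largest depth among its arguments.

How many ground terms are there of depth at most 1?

If N_k denotes the number of depth-≤k ground terms, the 5 constants give N_0 = 5, and each function symbol of arity r contributes N_{k-1}^r new terms at level k: N_k = 5 + N_{k-1}^2.
N_0 = 5
N_1 = 5 + 5^2 = 30

30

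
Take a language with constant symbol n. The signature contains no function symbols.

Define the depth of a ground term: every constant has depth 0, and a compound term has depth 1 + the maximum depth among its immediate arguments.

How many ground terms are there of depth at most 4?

1

With no function symbols every ground term is a constant, so there is exactly 1 ground term at every depth bound.
N_0 = 1
N_1 = 1
N_2 = 1
N_3 = 1
N_4 = 1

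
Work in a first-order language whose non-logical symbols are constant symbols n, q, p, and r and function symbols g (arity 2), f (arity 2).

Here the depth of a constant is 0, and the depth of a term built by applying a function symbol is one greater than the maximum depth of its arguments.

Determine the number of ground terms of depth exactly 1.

Count level by level. With function symbols g/2, f/2, the terms of depth ≤ k are the 4 constants together with each function applied to depth-≤(k−1) tuples, so N_k = 4 + N_{k-1}^2 + N_{k-1}^2.
N_0 = 4
N_1 = 4 + 4^2 + 4^2 = 36
Terms of depth exactly 1: N_1 − N_0 = 36 − 4 = 32.

32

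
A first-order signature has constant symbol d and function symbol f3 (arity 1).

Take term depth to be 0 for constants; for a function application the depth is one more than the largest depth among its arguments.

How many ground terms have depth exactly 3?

1

Write N_k for the number of ground terms of depth ≤ k. A term of depth ≤ k is either a constant or a function symbol applied to arguments of depth ≤ k−1, so N_k = 1 + N_{k-1}.
N_0 = 1
N_1 = 1 + 1 = 2
N_2 = 1 + 2 = 3
N_3 = 1 + 3 = 4
Terms of depth exactly 3: N_3 − N_2 = 4 − 3 = 1.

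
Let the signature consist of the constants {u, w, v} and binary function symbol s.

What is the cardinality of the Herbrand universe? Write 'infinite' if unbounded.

infinite

The signature has at least one function symbol (s, arity 2) and at least one constant (u).
Iterating s gives infinitely many distinct ground terms: u, s(u, u), s(s(u, u), s(u, u)), ...
So the Herbrand universe is infinite.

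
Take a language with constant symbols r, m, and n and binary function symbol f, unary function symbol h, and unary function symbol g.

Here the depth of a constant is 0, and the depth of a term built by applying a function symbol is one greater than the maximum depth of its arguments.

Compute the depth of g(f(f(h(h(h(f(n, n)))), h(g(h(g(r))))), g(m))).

7

depth(f(n, n)) = 1 + max(0, 0) = 1
depth(h(f(n, n))) = 1 + depth(f(n, n)) = 1 + 1 = 2
depth(h(h(f(n, n)))) = 1 + depth(h(f(n, n))) = 1 + 2 = 3
depth(h(h(h(f(n, n))))) = 1 + depth(h(h(f(n, n)))) = 1 + 3 = 4
depth(g(r)) = 1 + depth(r) = 1 + 0 = 1
depth(h(g(r))) = 1 + depth(g(r)) = 1 + 1 = 2
depth(g(h(g(r)))) = 1 + depth(h(g(r))) = 1 + 2 = 3
depth(h(g(h(g(r))))) = 1 + depth(g(h(g(r)))) = 1 + 3 = 4
depth(f(h(h(h(f(n, n)))), h(g(h(g(r)))))) = 1 + max(4, 4) = 5
depth(g(m)) = 1 + depth(m) = 1 + 0 = 1
depth(f(f(h(h(h(f(n, n)))), h(g(h(g(r))))), g(m))) = 1 + max(5, 1) = 6
depth(g(f(f(h(h(h(f(n, n)))), h(g(h(g(r))))), g(m)))) = 1 + depth(f(f(h(h(h(f(n, n)))), h(g(h(g(r))))), g(m))) = 1 + 6 = 7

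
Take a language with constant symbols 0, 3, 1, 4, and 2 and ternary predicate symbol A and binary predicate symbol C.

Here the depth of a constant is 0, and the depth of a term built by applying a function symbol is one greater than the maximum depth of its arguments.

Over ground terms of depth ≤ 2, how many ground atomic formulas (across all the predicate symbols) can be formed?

150

First count ground terms of depth ≤ 2.
With no function symbols every ground term is a constant, so there are exactly 5 ground terms at every depth bound.
N_0 = 5
N_1 = 5
N_2 = 5
So |H| = 5.
For each predicate symbol, the number of ground atoms is |H| raised to its arity; summing:
  A: 5^3 = 125;  C: 5^2 = 25
Total ground atoms: 125 + 25 = 150.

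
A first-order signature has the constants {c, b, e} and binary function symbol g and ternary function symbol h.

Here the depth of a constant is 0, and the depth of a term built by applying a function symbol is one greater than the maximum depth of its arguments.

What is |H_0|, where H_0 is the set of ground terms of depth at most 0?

If N_k denotes the number of depth-≤k ground terms, the 3 constants give N_0 = 3, and each function symbol of arity r contributes N_{k-1}^r new terms at level k: N_k = 3 + N_{k-1}^2 + N_{k-1}^3.
N_0 = 3
Explicitly: c, b, e.

3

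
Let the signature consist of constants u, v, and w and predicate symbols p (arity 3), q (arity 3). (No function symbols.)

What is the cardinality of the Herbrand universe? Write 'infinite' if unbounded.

There are no function symbols, so every ground term is one of the 3 constants.
The Herbrand universe is {u, v, w}, which is finite with 3 elements.

3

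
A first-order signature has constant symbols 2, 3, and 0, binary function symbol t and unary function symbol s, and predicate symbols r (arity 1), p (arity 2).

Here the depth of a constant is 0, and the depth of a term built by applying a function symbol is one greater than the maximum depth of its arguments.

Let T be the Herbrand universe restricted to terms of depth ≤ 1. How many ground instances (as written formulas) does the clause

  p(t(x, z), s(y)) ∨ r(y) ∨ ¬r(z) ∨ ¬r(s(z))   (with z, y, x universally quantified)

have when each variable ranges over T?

Ground terms of depth ≤ 1:
  Let N_k count ground terms of depth at most k. Each non-constant term of depth ≤ k is some function symbol applied to depth-≤(k−1) arguments, giving N_k = 3 + N_{k-1}^2 + N_{k-1}.
  N_0 = 3
  N_1 = 3 + 3^2 + 3 = 15
So there are 15 ground terms available for substitution.
There are 3 variables to instantiate (z, y, x), each occurring in at least one literal, so different choices give different ground instances.
Number of ground instances = 15^3 = 3375.

3375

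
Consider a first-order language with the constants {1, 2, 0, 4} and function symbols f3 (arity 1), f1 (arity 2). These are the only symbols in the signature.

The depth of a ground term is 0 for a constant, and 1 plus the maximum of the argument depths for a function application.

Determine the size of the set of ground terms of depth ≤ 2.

604

Let N_k = |{terms of depth ≤ k}|. Then N_0 = 4 and N_k = 4 + N_{k-1} + N_{k-1}^2 for k ≥ 1 (one summand per function symbol, arity giving the exponent).
N_0 = 4
N_1 = 4 + 4 + 4^2 = 24
N_2 = 4 + 24 + 24^2 = 604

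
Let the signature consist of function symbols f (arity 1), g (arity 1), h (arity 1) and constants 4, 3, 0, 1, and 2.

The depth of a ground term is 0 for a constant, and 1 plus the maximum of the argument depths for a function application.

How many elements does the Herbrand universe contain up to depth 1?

Count level by level. With function symbols f/1, g/1, h/1, the terms of depth ≤ k are the 5 constants together with each function applied to depth-≤(k−1) tuples, so N_k = 5 + N_{k-1} + N_{k-1} + N_{k-1}.
N_0 = 5
N_1 = 5 + 5 + 5 + 5 = 20

20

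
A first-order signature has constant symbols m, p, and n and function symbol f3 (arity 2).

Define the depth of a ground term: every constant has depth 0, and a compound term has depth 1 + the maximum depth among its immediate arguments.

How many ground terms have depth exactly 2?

135

Let N_k = |{terms of depth ≤ k}|. Then N_0 = 3 and N_k = 3 + N_{k-1}^2 for k ≥ 1 (one summand per function symbol, arity giving the exponent).
N_0 = 3
N_1 = 3 + 3^2 = 12
N_2 = 3 + 12^2 = 147
Terms of depth exactly 2: N_2 − N_1 = 147 − 12 = 135.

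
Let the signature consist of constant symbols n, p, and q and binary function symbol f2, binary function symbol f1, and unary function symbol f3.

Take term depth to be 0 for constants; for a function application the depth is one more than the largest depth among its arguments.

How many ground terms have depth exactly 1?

21

Write N_k for the number of ground terms of depth ≤ k. A term of depth ≤ k is either a constant or a function symbol applied to arguments of depth ≤ k−1, so N_k = 3 + N_{k-1}^2 + N_{k-1}^2 + N_{k-1}.
N_0 = 3
N_1 = 3 + 3^2 + 3^2 + 3 = 24
Terms of depth exactly 1: N_1 − N_0 = 24 − 3 = 21.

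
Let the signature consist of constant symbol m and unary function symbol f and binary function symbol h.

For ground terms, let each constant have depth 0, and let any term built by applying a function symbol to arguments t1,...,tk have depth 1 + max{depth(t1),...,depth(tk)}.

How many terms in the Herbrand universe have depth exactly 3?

170

Write N_k for the number of ground terms of depth ≤ k. A term of depth ≤ k is either a constant or a function symbol applied to arguments of depth ≤ k−1, so N_k = 1 + N_{k-1} + N_{k-1}^2.
N_0 = 1
N_1 = 1 + 1 + 1^2 = 3
N_2 = 1 + 3 + 3^2 = 13
N_3 = 1 + 13 + 13^2 = 183
Terms of depth exactly 3: N_3 − N_2 = 183 − 13 = 170.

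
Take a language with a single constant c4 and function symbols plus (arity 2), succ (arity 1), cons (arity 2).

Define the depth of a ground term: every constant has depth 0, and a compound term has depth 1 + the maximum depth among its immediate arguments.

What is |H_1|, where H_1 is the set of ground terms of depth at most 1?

4

Write N_k for the number of ground terms of depth ≤ k. A term of depth ≤ k is either a constant or a function symbol applied to arguments of depth ≤ k−1, so N_k = 1 + N_{k-1}^2 + N_{k-1} + N_{k-1}^2.
N_0 = 1
N_1 = 1 + 1^2 + 1 + 1^2 = 4
Explicitly: c4, plus(c4, c4), succ(c4), cons(c4, c4).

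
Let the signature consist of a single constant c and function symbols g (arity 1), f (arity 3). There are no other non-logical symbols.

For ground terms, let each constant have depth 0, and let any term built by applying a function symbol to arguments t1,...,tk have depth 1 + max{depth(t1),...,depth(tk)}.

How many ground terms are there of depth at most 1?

Write N_k for the number of ground terms of depth ≤ k. A term of depth ≤ k is either a constant or a function symbol applied to arguments of depth ≤ k−1, so N_k = 1 + N_{k-1} + N_{k-1}^3.
N_0 = 1
N_1 = 1 + 1 + 1^3 = 3

3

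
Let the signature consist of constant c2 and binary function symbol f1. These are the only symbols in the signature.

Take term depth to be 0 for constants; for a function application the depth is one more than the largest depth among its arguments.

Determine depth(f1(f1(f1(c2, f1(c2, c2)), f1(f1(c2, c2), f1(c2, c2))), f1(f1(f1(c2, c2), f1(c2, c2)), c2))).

depth(f1(c2, c2)) = 1 + max(0, 0) = 1
depth(f1(c2, f1(c2, c2))) = 1 + max(0, 1) = 2
depth(f1(f1(c2, c2), f1(c2, c2))) = 1 + max(1, 1) = 2
depth(f1(f1(c2, f1(c2, c2)), f1(f1(c2, c2), f1(c2, c2)))) = 1 + max(2, 2) = 3
depth(f1(f1(f1(c2, c2), f1(c2, c2)), c2)) = 1 + max(2, 0) = 3
depth(f1(f1(f1(c2, f1(c2, c2)), f1(f1(c2, c2), f1(c2, c2))), f1(f1(f1(c2, c2), f1(c2, c2)), c2))) = 1 + max(3, 3) = 4

4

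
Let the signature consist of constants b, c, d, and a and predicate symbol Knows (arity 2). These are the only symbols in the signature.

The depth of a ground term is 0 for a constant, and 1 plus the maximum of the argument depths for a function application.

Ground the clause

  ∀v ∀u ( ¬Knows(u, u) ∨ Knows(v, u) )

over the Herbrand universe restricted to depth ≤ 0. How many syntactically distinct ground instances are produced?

Ground terms of depth ≤ 0:
  With no function symbols every ground term is a constant, so there are exactly 4 ground terms at every depth bound.
  N_0 = 4
So there are 4 ground terms available for substitution.
The clause has 2 distinct variables (v, u), each appearing in the body. In the free term algebra distinct substitutions yield syntactically distinct ground instances.
Number of ground instances = 4^2 = 16.

16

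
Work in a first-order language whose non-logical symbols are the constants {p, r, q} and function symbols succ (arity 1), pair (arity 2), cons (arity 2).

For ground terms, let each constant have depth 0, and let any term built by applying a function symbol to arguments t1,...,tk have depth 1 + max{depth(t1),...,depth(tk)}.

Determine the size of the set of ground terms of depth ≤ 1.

Write N_k for the number of ground terms of depth ≤ k. A term of depth ≤ k is either a constant or a function symbol applied to arguments of depth ≤ k−1, so N_k = 3 + N_{k-1} + N_{k-1}^2 + N_{k-1}^2.
N_0 = 3
N_1 = 3 + 3 + 3^2 + 3^2 = 24

24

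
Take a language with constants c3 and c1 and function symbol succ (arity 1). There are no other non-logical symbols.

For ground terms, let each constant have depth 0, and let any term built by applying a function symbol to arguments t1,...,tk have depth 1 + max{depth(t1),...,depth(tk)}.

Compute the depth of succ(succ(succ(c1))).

3

depth(succ(c1)) = 1 + depth(c1) = 1 + 0 = 1
depth(succ(succ(c1))) = 1 + depth(succ(c1)) = 1 + 1 = 2
depth(succ(succ(succ(c1)))) = 1 + depth(succ(succ(c1))) = 1 + 2 = 3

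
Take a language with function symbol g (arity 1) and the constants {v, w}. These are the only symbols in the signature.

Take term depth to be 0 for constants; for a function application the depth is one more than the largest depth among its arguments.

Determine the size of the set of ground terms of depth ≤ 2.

Let N_k count ground terms of depth at most k. Each non-constant term of depth ≤ k is some function symbol applied to depth-≤(k−1) arguments, giving N_k = 2 + N_{k-1}.
N_0 = 2
N_1 = 2 + 2 = 4
N_2 = 2 + 4 = 6
Explicitly: v, w, g(v), g(w), g(g(v)), g(g(w)).

6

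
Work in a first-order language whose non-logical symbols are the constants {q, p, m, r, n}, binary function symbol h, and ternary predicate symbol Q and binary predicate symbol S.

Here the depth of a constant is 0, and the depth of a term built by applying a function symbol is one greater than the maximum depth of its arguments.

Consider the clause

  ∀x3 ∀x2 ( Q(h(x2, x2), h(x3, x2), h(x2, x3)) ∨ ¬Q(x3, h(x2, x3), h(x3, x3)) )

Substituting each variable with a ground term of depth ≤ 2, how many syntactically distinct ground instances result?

Ground terms of depth ≤ 2:
  If N_k denotes the number of depth-≤k ground terms, the 5 constants give N_0 = 5, and each function symbol of arity r contributes N_{k-1}^r new terms at level k: N_k = 5 + N_{k-1}^2.
  N_0 = 5
  N_1 = 5 + 5^2 = 30
  N_2 = 5 + 30^2 = 905
So there are 905 ground terms available for substitution.
The body mentions every one of the 2 quantified variables; since ground terms form a free algebra, no two substitutions collapse to the same formula.
Number of ground instances = 905^2 = 819025.

819025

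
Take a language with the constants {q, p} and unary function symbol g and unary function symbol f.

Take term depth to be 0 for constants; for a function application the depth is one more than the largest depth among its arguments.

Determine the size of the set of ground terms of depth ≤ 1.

Count level by level. With function symbols g/1, f/1, the terms of depth ≤ k are the 2 constants together with each function applied to depth-≤(k−1) tuples, so N_k = 2 + N_{k-1} + N_{k-1}.
N_0 = 2
N_1 = 2 + 2 + 2 = 6

6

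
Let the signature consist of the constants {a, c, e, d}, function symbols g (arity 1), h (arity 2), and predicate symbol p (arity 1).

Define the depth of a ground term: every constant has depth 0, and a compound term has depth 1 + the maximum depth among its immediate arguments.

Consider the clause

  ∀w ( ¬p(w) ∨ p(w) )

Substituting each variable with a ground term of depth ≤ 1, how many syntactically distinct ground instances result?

24

Ground terms of depth ≤ 1:
  Let N_k = |{terms of depth ≤ k}|. Then N_0 = 4 and N_k = 4 + N_{k-1} + N_{k-1}^2 for k ≥ 1 (one summand per function symbol, arity giving the exponent).
  N_0 = 4
  N_1 = 4 + 4 + 4^2 = 24
So there are 24 ground terms available for substitution.
There is 1 variable to instantiate (w),  occurring in at least one literal, so different choices give different ground instances.
Number of ground instances = 24.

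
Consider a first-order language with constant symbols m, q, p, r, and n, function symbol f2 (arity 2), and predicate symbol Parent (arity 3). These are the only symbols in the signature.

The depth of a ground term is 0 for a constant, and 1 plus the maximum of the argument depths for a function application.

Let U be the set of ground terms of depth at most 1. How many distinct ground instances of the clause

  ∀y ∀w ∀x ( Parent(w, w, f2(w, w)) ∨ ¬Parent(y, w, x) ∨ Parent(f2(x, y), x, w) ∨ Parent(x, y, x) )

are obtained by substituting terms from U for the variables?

27000

Ground terms of depth ≤ 1:
  Let N_k count ground terms of depth at most k. Each non-constant term of depth ≤ k is some function symbol applied to depth-≤(k−1) arguments, giving N_k = 5 + N_{k-1}^2.
  N_0 = 5
  N_1 = 5 + 5^2 = 30
So there are 30 ground terms available for substitution.
The clause has 3 distinct variables (y, w, x), each appearing in the body. In the free term algebra distinct substitutions yield syntactically distinct ground instances.
Number of ground instances = 30^3 = 27000.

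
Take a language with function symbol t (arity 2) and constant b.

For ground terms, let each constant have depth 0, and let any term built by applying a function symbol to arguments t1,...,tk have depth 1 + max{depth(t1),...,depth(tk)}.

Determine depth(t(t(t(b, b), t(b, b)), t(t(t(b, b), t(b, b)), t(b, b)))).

depth(t(b, b)) = 1 + max(0, 0) = 1
depth(t(t(b, b), t(b, b))) = 1 + max(1, 1) = 2
depth(t(t(t(b, b), t(b, b)), t(b, b))) = 1 + max(2, 1) = 3
depth(t(t(t(b, b), t(b, b)), t(t(t(b, b), t(b, b)), t(b, b)))) = 1 + max(2, 3) = 4

4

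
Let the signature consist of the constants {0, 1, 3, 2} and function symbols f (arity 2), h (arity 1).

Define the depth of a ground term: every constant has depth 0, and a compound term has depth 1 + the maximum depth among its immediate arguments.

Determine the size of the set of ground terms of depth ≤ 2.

604

Let N_k count ground terms of depth at most k. Each non-constant term of depth ≤ k is some function symbol applied to depth-≤(k−1) arguments, giving N_k = 4 + N_{k-1}^2 + N_{k-1}.
N_0 = 4
N_1 = 4 + 4^2 + 4 = 24
N_2 = 4 + 24^2 + 24 = 604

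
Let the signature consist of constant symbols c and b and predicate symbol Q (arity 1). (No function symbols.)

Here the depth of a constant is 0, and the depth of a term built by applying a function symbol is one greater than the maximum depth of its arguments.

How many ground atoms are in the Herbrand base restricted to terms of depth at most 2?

2

First count ground terms of depth ≤ 2.
With no function symbols every ground term is a constant, so there are exactly 2 ground terms at every depth bound.
N_0 = 2
N_1 = 2
N_2 = 2
So |H| = 2.
For each predicate symbol, the number of ground atoms is |H| raised to its arity; summing:
  Q: 2
Total ground atoms: 2.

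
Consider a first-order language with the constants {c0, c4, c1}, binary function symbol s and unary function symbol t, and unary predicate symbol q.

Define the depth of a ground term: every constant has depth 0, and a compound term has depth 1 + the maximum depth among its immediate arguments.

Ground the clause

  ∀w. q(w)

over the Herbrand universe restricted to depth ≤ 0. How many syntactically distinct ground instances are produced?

Ground terms of depth ≤ 0:
  Let N_k count ground terms of depth at most k. Each non-constant term of depth ≤ k is some function symbol applied to depth-≤(k−1) arguments, giving N_k = 3 + N_{k-1}^2 + N_{k-1}.
  N_0 = 3
So there are 3 ground terms available for substitution.
The clause has 1 distinct variable (w), which appears in the body. In the free term algebra distinct substitutions yield syntactically distinct ground instances.
Number of ground instances = 3.

3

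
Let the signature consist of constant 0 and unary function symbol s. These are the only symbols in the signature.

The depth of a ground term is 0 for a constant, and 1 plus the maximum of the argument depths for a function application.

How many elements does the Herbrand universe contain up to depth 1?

2

Write N_k for the number of ground terms of depth ≤ k. A term of depth ≤ k is either a constant or a function symbol applied to arguments of depth ≤ k−1, so N_k = 1 + N_{k-1}.
N_0 = 1
N_1 = 1 + 1 = 2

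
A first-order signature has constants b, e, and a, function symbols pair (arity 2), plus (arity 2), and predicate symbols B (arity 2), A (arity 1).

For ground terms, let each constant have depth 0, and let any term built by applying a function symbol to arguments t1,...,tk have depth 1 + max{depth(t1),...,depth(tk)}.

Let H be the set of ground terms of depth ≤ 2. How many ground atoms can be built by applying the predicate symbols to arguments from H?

First count ground terms of depth ≤ 2.
Let N_k = |{terms of depth ≤ k}|. Then N_0 = 3 and N_k = 3 + N_{k-1}^2 + N_{k-1}^2 for k ≥ 1 (one summand per function symbol, arity giving the exponent).
N_0 = 3
N_1 = 3 + 3^2 + 3^2 = 21
N_2 = 3 + 21^2 + 21^2 = 885
So |H| = 885.
For each predicate symbol, the number of ground atoms is |H| raised to its arity; summing:
  B: 885^2 = 783225;  A: 885
Total ground atoms: 783225 + 885 = 784110.

784110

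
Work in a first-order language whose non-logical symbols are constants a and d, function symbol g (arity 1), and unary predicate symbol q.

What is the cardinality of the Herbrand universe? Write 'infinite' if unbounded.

The signature has at least one function symbol (g, arity 1) and at least one constant (a).
Iterating g gives infinitely many distinct ground terms: a, g(a), g(g(a)), ...
So the Herbrand universe is infinite.

infinite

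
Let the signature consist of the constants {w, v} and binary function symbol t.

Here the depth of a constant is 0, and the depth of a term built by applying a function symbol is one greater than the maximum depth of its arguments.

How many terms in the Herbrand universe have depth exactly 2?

32

Write N_k for the number of ground terms of depth ≤ k. A term of depth ≤ k is either a constant or a function symbol applied to arguments of depth ≤ k−1, so N_k = 2 + N_{k-1}^2.
N_0 = 2
N_1 = 2 + 2^2 = 6
N_2 = 2 + 6^2 = 38
Terms of depth exactly 2: N_2 − N_1 = 38 − 6 = 32.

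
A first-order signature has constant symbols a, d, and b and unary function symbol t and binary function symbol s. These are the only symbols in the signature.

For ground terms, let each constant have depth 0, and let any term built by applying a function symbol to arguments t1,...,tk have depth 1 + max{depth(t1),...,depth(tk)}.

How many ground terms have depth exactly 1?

If N_k denotes the number of depth-≤k ground terms, the 3 constants give N_0 = 3, and each function symbol of arity r contributes N_{k-1}^r new terms at level k: N_k = 3 + N_{k-1} + N_{k-1}^2.
N_0 = 3
N_1 = 3 + 3 + 3^2 = 15
Terms of depth exactly 1: N_1 − N_0 = 15 − 3 = 12.

12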